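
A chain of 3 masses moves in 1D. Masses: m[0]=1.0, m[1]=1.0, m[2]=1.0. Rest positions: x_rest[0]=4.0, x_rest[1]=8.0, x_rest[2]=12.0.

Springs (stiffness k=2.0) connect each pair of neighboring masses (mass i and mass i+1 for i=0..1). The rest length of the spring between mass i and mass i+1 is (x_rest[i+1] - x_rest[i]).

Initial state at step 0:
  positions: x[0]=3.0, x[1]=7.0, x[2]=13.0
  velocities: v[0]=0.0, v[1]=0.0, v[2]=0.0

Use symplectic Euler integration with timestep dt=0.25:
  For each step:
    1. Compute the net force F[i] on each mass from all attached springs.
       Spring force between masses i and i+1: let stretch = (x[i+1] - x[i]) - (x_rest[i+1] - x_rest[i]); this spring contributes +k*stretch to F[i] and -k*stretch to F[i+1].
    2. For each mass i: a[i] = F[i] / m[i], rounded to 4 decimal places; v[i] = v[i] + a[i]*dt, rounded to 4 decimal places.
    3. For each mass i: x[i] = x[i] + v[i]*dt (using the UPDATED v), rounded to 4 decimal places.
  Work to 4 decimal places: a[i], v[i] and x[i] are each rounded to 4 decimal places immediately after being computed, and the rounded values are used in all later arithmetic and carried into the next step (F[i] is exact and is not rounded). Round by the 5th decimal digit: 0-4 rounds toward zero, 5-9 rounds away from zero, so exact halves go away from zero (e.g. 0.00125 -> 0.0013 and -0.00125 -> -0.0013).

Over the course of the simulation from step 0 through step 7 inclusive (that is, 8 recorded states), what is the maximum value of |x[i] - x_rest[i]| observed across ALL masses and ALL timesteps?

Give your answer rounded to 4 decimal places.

Answer: 1.2519

Derivation:
Step 0: x=[3.0000 7.0000 13.0000] v=[0.0000 0.0000 0.0000]
Step 1: x=[3.0000 7.2500 12.7500] v=[0.0000 1.0000 -1.0000]
Step 2: x=[3.0313 7.6563 12.3125] v=[0.1250 1.6250 -1.7500]
Step 3: x=[3.1407 8.0665 11.7930] v=[0.4375 1.6406 -2.0781]
Step 4: x=[3.3658 8.3268 11.3077] v=[0.9004 1.0410 -1.9414]
Step 5: x=[3.7110 8.3396 10.9497] v=[1.3809 0.0510 -1.4319]
Step 6: x=[4.1348 8.1000 10.7655] v=[1.6952 -0.9583 -0.7370]
Step 7: x=[4.5543 7.6980 10.7481] v=[1.6778 -1.6082 -0.0698]
Max displacement = 1.2519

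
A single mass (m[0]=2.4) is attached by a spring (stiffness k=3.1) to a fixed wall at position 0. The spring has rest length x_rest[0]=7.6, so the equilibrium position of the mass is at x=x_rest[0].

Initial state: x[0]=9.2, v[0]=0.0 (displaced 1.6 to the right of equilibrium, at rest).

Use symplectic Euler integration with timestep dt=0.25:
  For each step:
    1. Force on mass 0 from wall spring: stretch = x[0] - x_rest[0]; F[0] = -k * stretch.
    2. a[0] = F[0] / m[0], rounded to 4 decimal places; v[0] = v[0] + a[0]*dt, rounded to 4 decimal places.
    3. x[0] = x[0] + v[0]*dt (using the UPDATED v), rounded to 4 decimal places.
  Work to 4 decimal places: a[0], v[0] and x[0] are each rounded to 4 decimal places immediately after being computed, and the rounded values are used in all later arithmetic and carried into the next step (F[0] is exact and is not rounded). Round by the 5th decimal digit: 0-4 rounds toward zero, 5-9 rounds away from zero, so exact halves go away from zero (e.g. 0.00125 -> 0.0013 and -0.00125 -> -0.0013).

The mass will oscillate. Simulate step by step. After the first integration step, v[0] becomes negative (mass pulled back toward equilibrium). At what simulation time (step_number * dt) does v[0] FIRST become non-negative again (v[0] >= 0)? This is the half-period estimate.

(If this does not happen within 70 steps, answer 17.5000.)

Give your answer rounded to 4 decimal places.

Step 0: x=[9.2000] v=[0.0000]
Step 1: x=[9.0708] v=[-0.5167]
Step 2: x=[8.8229] v=[-0.9917]
Step 3: x=[8.4763] v=[-1.3866]
Step 4: x=[8.0589] v=[-1.6696]
Step 5: x=[7.6045] v=[-1.8178]
Step 6: x=[7.1497] v=[-1.8193]
Step 7: x=[6.7312] v=[-1.6739]
Step 8: x=[6.3829] v=[-1.3934]
Step 9: x=[6.1328] v=[-1.0004]
Step 10: x=[6.0012] v=[-0.5266]
Step 11: x=[5.9986] v=[-0.0103]
Step 12: x=[6.1253] v=[0.5068]
First v>=0 after going negative at step 12, time=3.0000

Answer: 3.0000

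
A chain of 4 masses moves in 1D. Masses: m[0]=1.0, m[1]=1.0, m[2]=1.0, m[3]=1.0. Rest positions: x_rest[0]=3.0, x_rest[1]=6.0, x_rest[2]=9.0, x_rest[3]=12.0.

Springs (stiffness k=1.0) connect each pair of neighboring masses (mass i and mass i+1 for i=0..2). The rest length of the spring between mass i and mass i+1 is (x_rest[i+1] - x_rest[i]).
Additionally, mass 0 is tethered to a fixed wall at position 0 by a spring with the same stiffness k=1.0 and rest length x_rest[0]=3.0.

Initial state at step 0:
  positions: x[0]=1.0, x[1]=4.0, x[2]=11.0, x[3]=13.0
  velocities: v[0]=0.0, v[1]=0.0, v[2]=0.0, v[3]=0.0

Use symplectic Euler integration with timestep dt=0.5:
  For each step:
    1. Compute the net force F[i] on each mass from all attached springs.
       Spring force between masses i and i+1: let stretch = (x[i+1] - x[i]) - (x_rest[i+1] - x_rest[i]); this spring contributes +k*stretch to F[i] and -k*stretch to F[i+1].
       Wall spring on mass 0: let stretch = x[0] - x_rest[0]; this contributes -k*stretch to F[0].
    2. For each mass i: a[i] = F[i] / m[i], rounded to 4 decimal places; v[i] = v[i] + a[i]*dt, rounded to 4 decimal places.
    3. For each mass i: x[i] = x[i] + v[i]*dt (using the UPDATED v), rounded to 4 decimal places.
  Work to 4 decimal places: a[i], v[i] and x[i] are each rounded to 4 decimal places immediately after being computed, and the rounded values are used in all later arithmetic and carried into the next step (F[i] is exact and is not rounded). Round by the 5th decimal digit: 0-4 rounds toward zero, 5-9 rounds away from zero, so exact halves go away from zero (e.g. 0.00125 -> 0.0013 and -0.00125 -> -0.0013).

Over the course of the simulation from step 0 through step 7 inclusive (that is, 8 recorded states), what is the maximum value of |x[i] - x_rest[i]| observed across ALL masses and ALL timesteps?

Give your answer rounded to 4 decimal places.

Answer: 2.5178

Derivation:
Step 0: x=[1.0000 4.0000 11.0000 13.0000] v=[0.0000 0.0000 0.0000 0.0000]
Step 1: x=[1.5000 5.0000 9.7500 13.2500] v=[1.0000 2.0000 -2.5000 0.5000]
Step 2: x=[2.5000 6.3125 8.1875 13.3750] v=[2.0000 2.6250 -3.1250 0.2500]
Step 3: x=[3.8282 7.1407 7.4531 12.9531] v=[2.6563 1.6563 -1.4688 -0.8438]
Step 4: x=[5.0275 7.2189 8.0156 11.9062] v=[2.3985 0.1563 1.1250 -2.0938]
Step 5: x=[5.5178 6.9484 9.3516 10.6367] v=[0.9805 -0.5411 2.6720 -2.5391]
Step 6: x=[4.9863 6.9210 10.4081 9.7959] v=[-1.0631 -0.0548 2.1130 -1.6817]
Step 7: x=[3.6919 7.2817 10.4398 9.8581] v=[-2.5889 0.7214 0.0634 0.1244]
Max displacement = 2.5178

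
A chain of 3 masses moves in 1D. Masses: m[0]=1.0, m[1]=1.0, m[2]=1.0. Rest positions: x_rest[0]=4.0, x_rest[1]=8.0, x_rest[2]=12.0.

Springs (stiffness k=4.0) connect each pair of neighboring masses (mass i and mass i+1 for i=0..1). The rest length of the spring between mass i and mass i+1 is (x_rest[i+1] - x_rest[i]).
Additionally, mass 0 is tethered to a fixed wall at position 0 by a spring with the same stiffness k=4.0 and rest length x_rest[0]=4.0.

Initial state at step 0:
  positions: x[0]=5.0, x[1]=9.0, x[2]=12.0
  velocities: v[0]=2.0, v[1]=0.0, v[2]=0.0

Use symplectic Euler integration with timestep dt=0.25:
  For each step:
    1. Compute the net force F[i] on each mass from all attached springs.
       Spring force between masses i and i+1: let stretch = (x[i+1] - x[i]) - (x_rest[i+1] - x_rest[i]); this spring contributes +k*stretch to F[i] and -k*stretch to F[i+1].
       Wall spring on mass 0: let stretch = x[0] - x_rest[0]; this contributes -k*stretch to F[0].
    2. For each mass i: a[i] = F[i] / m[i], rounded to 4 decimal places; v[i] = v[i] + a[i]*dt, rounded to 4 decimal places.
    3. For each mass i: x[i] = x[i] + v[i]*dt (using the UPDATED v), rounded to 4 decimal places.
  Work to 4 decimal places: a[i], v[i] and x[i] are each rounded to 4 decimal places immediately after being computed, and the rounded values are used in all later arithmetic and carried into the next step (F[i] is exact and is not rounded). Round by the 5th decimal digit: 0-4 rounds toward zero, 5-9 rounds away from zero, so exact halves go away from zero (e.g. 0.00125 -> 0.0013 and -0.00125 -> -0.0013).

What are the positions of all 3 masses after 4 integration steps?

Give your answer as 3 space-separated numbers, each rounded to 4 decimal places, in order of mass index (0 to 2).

Step 0: x=[5.0000 9.0000 12.0000] v=[2.0000 0.0000 0.0000]
Step 1: x=[5.2500 8.7500 12.2500] v=[1.0000 -1.0000 1.0000]
Step 2: x=[5.0625 8.5000 12.6250] v=[-0.7500 -1.0000 1.5000]
Step 3: x=[4.4688 8.4219 12.9688] v=[-2.3750 -0.3125 1.3750]
Step 4: x=[3.7461 8.4922 13.1758] v=[-2.8907 0.2813 0.8281]

Answer: 3.7461 8.4922 13.1758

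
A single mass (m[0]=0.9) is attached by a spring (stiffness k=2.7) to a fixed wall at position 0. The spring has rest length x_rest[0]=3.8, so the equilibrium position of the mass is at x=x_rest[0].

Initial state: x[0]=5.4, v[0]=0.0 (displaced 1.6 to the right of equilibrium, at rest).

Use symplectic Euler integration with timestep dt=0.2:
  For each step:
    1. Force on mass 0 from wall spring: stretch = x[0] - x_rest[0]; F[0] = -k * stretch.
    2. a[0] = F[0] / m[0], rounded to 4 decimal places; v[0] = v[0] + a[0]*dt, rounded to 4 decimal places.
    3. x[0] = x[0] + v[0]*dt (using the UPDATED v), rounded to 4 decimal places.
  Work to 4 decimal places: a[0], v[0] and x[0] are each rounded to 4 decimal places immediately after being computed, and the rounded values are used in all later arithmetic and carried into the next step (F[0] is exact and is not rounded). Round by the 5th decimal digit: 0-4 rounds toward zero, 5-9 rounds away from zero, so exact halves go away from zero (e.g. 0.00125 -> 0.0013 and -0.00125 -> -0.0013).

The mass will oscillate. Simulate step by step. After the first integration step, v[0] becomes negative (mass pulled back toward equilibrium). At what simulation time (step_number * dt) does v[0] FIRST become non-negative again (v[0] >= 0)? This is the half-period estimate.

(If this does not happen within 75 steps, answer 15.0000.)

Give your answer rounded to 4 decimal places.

Answer: 2.0000

Derivation:
Step 0: x=[5.4000] v=[0.0000]
Step 1: x=[5.2080] v=[-0.9600]
Step 2: x=[4.8470] v=[-1.8048]
Step 3: x=[4.3604] v=[-2.4330]
Step 4: x=[3.8066] v=[-2.7692]
Step 5: x=[3.2520] v=[-2.7732]
Step 6: x=[2.7631] v=[-2.4444]
Step 7: x=[2.3986] v=[-1.8223]
Step 8: x=[2.2023] v=[-0.9815]
Step 9: x=[2.1977] v=[-0.0229]
Step 10: x=[2.3854] v=[0.9385]
First v>=0 after going negative at step 10, time=2.0000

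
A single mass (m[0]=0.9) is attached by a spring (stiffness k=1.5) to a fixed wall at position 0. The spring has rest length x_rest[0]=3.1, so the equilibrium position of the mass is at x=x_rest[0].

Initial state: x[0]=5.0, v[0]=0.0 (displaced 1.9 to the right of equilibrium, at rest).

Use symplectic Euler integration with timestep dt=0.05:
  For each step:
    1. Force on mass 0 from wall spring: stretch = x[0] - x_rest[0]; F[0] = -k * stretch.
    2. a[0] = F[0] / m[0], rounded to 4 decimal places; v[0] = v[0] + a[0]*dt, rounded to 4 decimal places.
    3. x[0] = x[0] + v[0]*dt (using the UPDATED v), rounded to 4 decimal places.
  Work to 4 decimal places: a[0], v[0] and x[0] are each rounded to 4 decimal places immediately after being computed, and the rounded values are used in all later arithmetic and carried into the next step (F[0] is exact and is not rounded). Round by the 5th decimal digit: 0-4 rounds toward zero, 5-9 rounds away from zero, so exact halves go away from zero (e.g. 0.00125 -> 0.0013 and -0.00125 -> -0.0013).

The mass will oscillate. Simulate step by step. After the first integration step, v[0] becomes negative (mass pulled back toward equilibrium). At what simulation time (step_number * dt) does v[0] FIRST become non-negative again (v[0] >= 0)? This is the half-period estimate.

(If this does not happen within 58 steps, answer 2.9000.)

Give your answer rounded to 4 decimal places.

Answer: 2.4500

Derivation:
Step 0: x=[5.0000] v=[0.0000]
Step 1: x=[4.9921] v=[-0.1583]
Step 2: x=[4.9763] v=[-0.3160]
Step 3: x=[4.9527] v=[-0.4724]
Step 4: x=[4.9214] v=[-0.6268]
Step 5: x=[4.8825] v=[-0.7786]
Step 6: x=[4.8361] v=[-0.9271]
Step 7: x=[4.7825] v=[-1.0718]
Step 8: x=[4.7219] v=[-1.2120]
Step 9: x=[4.6545] v=[-1.3472]
Step 10: x=[4.5807] v=[-1.4767]
Step 11: x=[4.5007] v=[-1.6001]
Step 12: x=[4.4149] v=[-1.7168]
Step 13: x=[4.3236] v=[-1.8264]
Step 14: x=[4.2272] v=[-1.9284]
Step 15: x=[4.1261] v=[-2.0223]
Step 16: x=[4.0207] v=[-2.1078]
Step 17: x=[3.9115] v=[-2.1845]
Step 18: x=[3.7989] v=[-2.2521]
Step 19: x=[3.6834] v=[-2.3103]
Step 20: x=[3.5655] v=[-2.3589]
Step 21: x=[3.4456] v=[-2.3977]
Step 22: x=[3.3243] v=[-2.4265]
Step 23: x=[3.2020] v=[-2.4452]
Step 24: x=[3.0793] v=[-2.4537]
Step 25: x=[2.9567] v=[-2.4520]
Step 26: x=[2.8347] v=[-2.4401]
Step 27: x=[2.7138] v=[-2.4180]
Step 28: x=[2.5945] v=[-2.3858]
Step 29: x=[2.4773] v=[-2.3437]
Step 30: x=[2.3627] v=[-2.2918]
Step 31: x=[2.2512] v=[-2.2304]
Step 32: x=[2.1432] v=[-2.1597]
Step 33: x=[2.0392] v=[-2.0800]
Step 34: x=[1.9396] v=[-1.9916]
Step 35: x=[1.8449] v=[-1.8949]
Step 36: x=[1.7554] v=[-1.7903]
Step 37: x=[1.6715] v=[-1.6783]
Step 38: x=[1.5935] v=[-1.5593]
Step 39: x=[1.5218] v=[-1.4338]
Step 40: x=[1.4567] v=[-1.3023]
Step 41: x=[1.3984] v=[-1.1654]
Step 42: x=[1.3472] v=[-1.0236]
Step 43: x=[1.3033] v=[-0.8775]
Step 44: x=[1.2669] v=[-0.7278]
Step 45: x=[1.2382] v=[-0.5750]
Step 46: x=[1.2172] v=[-0.4199]
Step 47: x=[1.2041] v=[-0.2630]
Step 48: x=[1.1989] v=[-0.1050]
Step 49: x=[1.2016] v=[0.0534]
First v>=0 after going negative at step 49, time=2.4500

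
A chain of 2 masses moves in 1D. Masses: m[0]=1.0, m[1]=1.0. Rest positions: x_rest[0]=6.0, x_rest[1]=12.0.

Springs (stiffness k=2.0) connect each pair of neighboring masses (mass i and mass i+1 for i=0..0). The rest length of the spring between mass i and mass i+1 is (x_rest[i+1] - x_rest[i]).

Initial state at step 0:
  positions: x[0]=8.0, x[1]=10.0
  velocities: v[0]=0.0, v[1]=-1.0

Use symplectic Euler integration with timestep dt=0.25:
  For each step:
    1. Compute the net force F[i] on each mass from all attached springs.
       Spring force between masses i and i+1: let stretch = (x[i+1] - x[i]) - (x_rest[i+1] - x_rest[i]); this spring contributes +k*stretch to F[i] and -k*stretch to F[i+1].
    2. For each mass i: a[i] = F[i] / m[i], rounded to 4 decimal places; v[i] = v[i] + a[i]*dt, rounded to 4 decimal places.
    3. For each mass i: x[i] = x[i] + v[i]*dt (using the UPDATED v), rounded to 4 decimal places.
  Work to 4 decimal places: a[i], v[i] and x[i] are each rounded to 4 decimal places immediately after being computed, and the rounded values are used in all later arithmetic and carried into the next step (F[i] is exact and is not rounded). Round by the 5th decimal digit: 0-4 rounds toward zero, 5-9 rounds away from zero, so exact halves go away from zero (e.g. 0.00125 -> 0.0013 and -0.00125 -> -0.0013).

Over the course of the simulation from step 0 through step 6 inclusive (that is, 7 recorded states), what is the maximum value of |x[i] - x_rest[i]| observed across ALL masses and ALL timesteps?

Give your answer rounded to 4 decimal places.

Answer: 2.7662

Derivation:
Step 0: x=[8.0000 10.0000] v=[0.0000 -1.0000]
Step 1: x=[7.5000 10.2500] v=[-2.0000 1.0000]
Step 2: x=[6.5938 10.9063] v=[-3.6250 2.6250]
Step 3: x=[5.4766 11.7735] v=[-4.4688 3.4688]
Step 4: x=[4.3965 12.6036] v=[-4.3204 3.3204]
Step 5: x=[3.5923 13.1578] v=[-3.2169 2.2169]
Step 6: x=[3.2338 13.2664] v=[-1.4342 0.4342]
Max displacement = 2.7662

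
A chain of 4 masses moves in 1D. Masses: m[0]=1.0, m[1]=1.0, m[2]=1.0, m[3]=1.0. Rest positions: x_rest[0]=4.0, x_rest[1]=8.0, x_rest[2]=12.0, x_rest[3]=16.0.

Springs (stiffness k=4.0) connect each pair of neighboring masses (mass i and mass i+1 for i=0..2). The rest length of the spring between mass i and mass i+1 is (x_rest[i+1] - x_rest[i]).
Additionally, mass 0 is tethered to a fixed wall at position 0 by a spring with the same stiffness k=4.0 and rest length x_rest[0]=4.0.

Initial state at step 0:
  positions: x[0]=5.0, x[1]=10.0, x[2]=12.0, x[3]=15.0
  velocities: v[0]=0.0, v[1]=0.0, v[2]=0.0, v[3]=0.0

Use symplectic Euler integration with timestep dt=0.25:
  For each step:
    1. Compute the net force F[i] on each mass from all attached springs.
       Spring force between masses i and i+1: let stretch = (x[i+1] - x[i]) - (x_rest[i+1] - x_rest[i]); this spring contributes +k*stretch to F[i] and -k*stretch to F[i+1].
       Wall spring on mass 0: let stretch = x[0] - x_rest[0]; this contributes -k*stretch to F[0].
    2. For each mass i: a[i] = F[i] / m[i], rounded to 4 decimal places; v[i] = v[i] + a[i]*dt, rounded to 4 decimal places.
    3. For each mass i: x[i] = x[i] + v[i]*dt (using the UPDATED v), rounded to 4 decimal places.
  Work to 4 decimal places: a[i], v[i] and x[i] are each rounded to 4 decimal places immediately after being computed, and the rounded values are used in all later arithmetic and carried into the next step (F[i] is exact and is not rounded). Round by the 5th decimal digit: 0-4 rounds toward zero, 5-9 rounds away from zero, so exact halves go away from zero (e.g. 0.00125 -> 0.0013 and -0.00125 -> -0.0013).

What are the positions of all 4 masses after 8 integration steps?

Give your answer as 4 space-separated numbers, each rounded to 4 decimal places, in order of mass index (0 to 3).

Step 0: x=[5.0000 10.0000 12.0000 15.0000] v=[0.0000 0.0000 0.0000 0.0000]
Step 1: x=[5.0000 9.2500 12.2500 15.2500] v=[0.0000 -3.0000 1.0000 1.0000]
Step 2: x=[4.8125 8.1875 12.5000 15.7500] v=[-0.7500 -4.2500 1.0000 2.0000]
Step 3: x=[4.2656 7.3594 12.4844 16.4375] v=[-2.1875 -3.3125 -0.0625 2.7500]
Step 4: x=[3.4258 7.0391 12.1758 17.1367] v=[-3.3593 -1.2813 -1.2344 2.7969]
Step 5: x=[2.6329 7.0996 11.8233 17.5957] v=[-3.1718 0.2421 -1.4102 1.8360]
Step 6: x=[2.2984 7.2244 11.7329 17.6116] v=[-1.3380 0.4991 -0.3615 0.0636]
Step 7: x=[2.6208 7.2448 11.9851 17.1578] v=[1.2896 0.0816 1.0087 -1.8151]
Step 8: x=[3.4440 7.2943 12.3454 16.4109] v=[3.2928 0.1979 1.4411 -2.9878]

Answer: 3.4440 7.2943 12.3454 16.4109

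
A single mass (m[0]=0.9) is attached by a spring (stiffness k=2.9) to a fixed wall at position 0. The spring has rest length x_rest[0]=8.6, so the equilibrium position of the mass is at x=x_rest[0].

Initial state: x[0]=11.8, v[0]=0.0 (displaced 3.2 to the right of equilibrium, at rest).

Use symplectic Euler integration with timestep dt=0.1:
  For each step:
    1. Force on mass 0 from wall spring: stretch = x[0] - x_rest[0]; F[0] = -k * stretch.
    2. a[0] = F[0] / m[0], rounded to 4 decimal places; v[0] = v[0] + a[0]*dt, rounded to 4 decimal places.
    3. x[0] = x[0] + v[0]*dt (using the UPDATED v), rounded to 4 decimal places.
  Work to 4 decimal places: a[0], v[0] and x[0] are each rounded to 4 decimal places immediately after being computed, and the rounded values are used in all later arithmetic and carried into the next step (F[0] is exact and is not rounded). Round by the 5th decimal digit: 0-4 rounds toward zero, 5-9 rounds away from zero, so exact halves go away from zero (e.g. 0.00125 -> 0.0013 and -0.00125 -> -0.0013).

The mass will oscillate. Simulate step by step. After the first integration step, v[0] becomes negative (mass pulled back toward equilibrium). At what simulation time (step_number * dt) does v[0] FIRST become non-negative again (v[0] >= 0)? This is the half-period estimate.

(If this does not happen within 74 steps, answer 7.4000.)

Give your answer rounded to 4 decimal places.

Answer: 1.8000

Derivation:
Step 0: x=[11.8000] v=[0.0000]
Step 1: x=[11.6969] v=[-1.0311]
Step 2: x=[11.4940] v=[-2.0290]
Step 3: x=[11.1979] v=[-2.9615]
Step 4: x=[10.8180] v=[-3.7986]
Step 5: x=[10.3667] v=[-4.5133]
Step 6: x=[9.8584] v=[-5.0826]
Step 7: x=[9.3096] v=[-5.4881]
Step 8: x=[8.7379] v=[-5.7168]
Step 9: x=[8.1618] v=[-5.7612]
Step 10: x=[7.5998] v=[-5.6200]
Step 11: x=[7.0700] v=[-5.2977]
Step 12: x=[6.5895] v=[-4.8047]
Step 13: x=[6.1738] v=[-4.1569]
Step 14: x=[5.8363] v=[-3.3751]
Step 15: x=[5.5878] v=[-2.4846]
Step 16: x=[5.4364] v=[-1.5140]
Step 17: x=[5.3869] v=[-0.4946]
Step 18: x=[5.4410] v=[0.5407]
First v>=0 after going negative at step 18, time=1.8000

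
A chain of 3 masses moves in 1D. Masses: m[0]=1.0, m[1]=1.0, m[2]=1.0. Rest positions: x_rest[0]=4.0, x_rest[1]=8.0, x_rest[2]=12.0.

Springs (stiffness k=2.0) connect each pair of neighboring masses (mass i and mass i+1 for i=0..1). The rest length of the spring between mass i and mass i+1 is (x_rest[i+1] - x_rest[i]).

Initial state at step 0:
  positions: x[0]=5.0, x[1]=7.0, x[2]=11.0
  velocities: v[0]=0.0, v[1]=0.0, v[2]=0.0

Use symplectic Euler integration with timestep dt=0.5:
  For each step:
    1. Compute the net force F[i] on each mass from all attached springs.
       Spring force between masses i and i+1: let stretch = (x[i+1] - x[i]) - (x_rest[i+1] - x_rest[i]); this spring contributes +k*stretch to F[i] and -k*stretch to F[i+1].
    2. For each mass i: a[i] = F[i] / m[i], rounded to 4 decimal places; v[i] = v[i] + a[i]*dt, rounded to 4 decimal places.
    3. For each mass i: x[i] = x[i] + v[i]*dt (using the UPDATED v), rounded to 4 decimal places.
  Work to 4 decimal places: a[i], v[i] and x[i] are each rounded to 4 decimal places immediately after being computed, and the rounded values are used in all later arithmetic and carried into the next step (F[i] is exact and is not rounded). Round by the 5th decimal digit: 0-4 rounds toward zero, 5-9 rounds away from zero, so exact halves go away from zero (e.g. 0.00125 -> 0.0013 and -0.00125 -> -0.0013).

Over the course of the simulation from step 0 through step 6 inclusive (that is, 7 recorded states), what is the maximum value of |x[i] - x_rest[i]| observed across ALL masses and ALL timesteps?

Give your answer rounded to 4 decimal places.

Answer: 1.2500

Derivation:
Step 0: x=[5.0000 7.0000 11.0000] v=[0.0000 0.0000 0.0000]
Step 1: x=[4.0000 8.0000 11.0000] v=[-2.0000 2.0000 0.0000]
Step 2: x=[3.0000 8.5000 11.5000] v=[-2.0000 1.0000 1.0000]
Step 3: x=[2.7500 7.7500 12.5000] v=[-0.5000 -1.5000 2.0000]
Step 4: x=[3.0000 6.8750 13.1250] v=[0.5000 -1.7500 1.2500]
Step 5: x=[3.1875 7.1875 12.6250] v=[0.3750 0.6250 -1.0000]
Step 6: x=[3.3750 8.2188 11.4063] v=[0.3750 2.0625 -2.4375]
Max displacement = 1.2500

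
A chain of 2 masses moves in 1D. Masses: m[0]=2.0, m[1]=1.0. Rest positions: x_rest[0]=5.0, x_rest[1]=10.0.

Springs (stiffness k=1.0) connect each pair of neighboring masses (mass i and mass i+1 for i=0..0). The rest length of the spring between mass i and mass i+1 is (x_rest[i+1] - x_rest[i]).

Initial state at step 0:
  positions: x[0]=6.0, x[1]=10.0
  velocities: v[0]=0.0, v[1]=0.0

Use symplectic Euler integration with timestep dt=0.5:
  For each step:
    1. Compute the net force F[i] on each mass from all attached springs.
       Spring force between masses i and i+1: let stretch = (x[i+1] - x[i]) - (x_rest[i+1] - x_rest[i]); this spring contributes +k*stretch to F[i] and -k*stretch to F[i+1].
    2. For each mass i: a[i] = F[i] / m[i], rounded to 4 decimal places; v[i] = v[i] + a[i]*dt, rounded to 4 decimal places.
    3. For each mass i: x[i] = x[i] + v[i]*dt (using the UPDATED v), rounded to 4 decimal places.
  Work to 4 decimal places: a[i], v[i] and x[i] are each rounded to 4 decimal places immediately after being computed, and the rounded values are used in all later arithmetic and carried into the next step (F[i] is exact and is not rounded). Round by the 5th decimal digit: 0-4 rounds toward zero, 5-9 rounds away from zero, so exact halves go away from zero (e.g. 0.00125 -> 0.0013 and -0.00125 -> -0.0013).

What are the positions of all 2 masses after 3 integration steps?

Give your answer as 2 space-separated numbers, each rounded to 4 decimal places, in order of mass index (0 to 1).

Answer: 5.4668 11.0665

Derivation:
Step 0: x=[6.0000 10.0000] v=[0.0000 0.0000]
Step 1: x=[5.8750 10.2500] v=[-0.2500 0.5000]
Step 2: x=[5.6719 10.6563] v=[-0.4063 0.8125]
Step 3: x=[5.4668 11.0665] v=[-0.4102 0.8203]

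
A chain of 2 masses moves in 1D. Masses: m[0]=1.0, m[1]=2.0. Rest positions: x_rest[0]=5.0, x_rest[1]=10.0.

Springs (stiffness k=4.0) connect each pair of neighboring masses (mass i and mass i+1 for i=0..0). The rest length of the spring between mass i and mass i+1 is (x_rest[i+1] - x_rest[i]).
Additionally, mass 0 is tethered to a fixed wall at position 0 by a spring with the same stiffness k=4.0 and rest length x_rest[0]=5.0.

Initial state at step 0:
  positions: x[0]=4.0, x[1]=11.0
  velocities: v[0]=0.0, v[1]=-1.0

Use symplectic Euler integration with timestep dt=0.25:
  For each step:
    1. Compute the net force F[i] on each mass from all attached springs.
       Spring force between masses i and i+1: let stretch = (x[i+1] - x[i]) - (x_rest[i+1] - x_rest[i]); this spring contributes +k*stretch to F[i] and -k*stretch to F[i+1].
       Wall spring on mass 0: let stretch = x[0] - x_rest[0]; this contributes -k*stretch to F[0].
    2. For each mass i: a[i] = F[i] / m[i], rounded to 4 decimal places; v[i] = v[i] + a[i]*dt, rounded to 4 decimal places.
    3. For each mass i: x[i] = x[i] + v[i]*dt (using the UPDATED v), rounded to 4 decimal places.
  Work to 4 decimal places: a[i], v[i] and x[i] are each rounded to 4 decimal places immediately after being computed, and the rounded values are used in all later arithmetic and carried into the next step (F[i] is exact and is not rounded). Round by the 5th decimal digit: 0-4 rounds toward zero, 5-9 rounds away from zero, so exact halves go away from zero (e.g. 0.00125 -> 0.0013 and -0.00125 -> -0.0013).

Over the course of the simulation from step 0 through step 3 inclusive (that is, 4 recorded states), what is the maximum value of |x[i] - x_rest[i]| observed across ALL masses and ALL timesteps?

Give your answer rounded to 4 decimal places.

Answer: 1.3516

Derivation:
Step 0: x=[4.0000 11.0000] v=[0.0000 -1.0000]
Step 1: x=[4.7500 10.5000] v=[3.0000 -2.0000]
Step 2: x=[5.7500 9.9063] v=[4.0000 -2.3750]
Step 3: x=[6.3516 9.4180] v=[2.4063 -1.9532]
Max displacement = 1.3516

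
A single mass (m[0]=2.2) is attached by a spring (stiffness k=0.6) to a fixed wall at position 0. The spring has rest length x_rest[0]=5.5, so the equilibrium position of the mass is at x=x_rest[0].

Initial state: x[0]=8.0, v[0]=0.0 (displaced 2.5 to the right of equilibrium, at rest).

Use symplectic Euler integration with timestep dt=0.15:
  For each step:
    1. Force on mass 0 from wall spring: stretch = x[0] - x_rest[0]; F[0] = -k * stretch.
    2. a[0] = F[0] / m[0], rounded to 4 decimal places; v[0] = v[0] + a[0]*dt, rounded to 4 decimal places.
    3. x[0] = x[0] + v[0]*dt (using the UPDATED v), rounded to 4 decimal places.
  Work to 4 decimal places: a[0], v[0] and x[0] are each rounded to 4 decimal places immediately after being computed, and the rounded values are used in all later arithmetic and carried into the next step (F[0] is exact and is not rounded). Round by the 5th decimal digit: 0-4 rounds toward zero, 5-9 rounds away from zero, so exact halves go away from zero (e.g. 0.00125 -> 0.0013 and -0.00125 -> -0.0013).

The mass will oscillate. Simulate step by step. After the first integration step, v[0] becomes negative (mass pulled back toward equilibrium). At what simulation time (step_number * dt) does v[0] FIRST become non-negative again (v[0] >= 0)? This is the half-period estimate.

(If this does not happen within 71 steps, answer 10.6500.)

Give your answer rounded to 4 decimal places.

Step 0: x=[8.0000] v=[0.0000]
Step 1: x=[7.9847] v=[-0.1023]
Step 2: x=[7.9541] v=[-0.2039]
Step 3: x=[7.9085] v=[-0.3043]
Step 4: x=[7.8481] v=[-0.4028]
Step 5: x=[7.7733] v=[-0.4989]
Step 6: x=[7.6845] v=[-0.5919]
Step 7: x=[7.5823] v=[-0.6813]
Step 8: x=[7.4673] v=[-0.7665]
Step 9: x=[7.3403] v=[-0.8470]
Step 10: x=[7.2020] v=[-0.9223]
Step 11: x=[7.0532] v=[-0.9919]
Step 12: x=[6.8949] v=[-1.0554]
Step 13: x=[6.7280] v=[-1.1125]
Step 14: x=[6.5536] v=[-1.1627]
Step 15: x=[6.3727] v=[-1.2058]
Step 16: x=[6.1865] v=[-1.2415]
Step 17: x=[5.9961] v=[-1.2696]
Step 18: x=[5.8026] v=[-1.2899]
Step 19: x=[5.6073] v=[-1.3023]
Step 20: x=[5.4113] v=[-1.3067]
Step 21: x=[5.2158] v=[-1.3031]
Step 22: x=[5.0221] v=[-1.2915]
Step 23: x=[4.8313] v=[-1.2720]
Step 24: x=[4.6446] v=[-1.2446]
Step 25: x=[4.4632] v=[-1.2096]
Step 26: x=[4.2881] v=[-1.1672]
Step 27: x=[4.1205] v=[-1.1176]
Step 28: x=[3.9613] v=[-1.0612]
Step 29: x=[3.8116] v=[-0.9983]
Step 30: x=[3.6722] v=[-0.9292]
Step 31: x=[3.5440] v=[-0.8544]
Step 32: x=[3.4278] v=[-0.7744]
Step 33: x=[3.3244] v=[-0.6896]
Step 34: x=[3.2343] v=[-0.6006]
Step 35: x=[3.1581] v=[-0.5079]
Step 36: x=[3.0963] v=[-0.4121]
Step 37: x=[3.0492] v=[-0.3138]
Step 38: x=[3.0172] v=[-0.2135]
Step 39: x=[3.0004] v=[-0.1119]
Step 40: x=[2.9990] v=[-0.0096]
Step 41: x=[3.0129] v=[0.0927]
First v>=0 after going negative at step 41, time=6.1500

Answer: 6.1500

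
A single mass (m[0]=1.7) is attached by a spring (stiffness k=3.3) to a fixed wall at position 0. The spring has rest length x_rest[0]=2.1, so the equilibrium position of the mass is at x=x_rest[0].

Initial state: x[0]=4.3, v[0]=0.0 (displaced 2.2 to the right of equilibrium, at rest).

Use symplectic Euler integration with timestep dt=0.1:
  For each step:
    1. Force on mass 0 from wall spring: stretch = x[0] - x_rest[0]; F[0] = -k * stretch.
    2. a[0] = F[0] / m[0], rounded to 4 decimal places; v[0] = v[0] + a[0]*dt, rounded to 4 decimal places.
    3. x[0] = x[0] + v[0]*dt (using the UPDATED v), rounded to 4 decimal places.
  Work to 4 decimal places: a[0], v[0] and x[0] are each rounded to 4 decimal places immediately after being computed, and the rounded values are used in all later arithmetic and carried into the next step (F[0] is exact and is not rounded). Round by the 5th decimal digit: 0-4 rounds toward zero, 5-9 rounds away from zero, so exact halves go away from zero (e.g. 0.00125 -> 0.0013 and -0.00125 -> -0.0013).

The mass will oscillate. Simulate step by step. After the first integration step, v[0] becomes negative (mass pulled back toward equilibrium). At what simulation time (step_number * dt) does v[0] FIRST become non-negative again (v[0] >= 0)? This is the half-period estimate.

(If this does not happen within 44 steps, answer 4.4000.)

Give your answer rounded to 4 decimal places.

Step 0: x=[4.3000] v=[0.0000]
Step 1: x=[4.2573] v=[-0.4271]
Step 2: x=[4.1727] v=[-0.8459]
Step 3: x=[4.0479] v=[-1.2483]
Step 4: x=[3.8853] v=[-1.6264]
Step 5: x=[3.6880] v=[-1.9730]
Step 6: x=[3.4599] v=[-2.2813]
Step 7: x=[3.2054] v=[-2.5453]
Step 8: x=[2.9294] v=[-2.7599]
Step 9: x=[2.6373] v=[-2.9209]
Step 10: x=[2.3348] v=[-3.0252]
Step 11: x=[2.0277] v=[-3.0708]
Step 12: x=[1.7220] v=[-3.0568]
Step 13: x=[1.4237] v=[-2.9834]
Step 14: x=[1.1385] v=[-2.8521]
Step 15: x=[0.8720] v=[-2.6655]
Step 16: x=[0.6293] v=[-2.4271]
Step 17: x=[0.4151] v=[-2.1416]
Step 18: x=[0.2337] v=[-1.8145]
Step 19: x=[0.0885] v=[-1.4522]
Step 20: x=[-0.0177] v=[-1.0617]
Step 21: x=[-0.0828] v=[-0.6506]
Step 22: x=[-0.1055] v=[-0.2269]
Step 23: x=[-0.0854] v=[0.2012]
First v>=0 after going negative at step 23, time=2.3000

Answer: 2.3000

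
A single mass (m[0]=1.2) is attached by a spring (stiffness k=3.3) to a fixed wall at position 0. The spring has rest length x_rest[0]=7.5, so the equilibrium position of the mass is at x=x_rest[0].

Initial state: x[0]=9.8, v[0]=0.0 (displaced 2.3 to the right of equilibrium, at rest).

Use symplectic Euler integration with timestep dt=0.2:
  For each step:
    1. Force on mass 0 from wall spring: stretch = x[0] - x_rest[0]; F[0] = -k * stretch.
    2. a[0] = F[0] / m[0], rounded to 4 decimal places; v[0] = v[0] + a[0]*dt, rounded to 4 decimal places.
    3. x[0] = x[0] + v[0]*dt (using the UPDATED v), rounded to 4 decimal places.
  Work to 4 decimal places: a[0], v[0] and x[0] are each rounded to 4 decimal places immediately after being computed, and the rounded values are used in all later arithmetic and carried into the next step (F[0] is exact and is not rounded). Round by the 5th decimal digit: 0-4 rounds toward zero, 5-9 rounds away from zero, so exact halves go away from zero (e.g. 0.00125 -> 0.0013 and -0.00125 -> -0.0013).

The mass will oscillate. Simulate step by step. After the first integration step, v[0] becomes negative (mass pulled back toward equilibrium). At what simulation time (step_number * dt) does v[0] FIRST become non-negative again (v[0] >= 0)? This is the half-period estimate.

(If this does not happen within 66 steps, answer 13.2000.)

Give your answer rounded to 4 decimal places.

Answer: 2.0000

Derivation:
Step 0: x=[9.8000] v=[0.0000]
Step 1: x=[9.5470] v=[-1.2650]
Step 2: x=[9.0688] v=[-2.3909]
Step 3: x=[8.4181] v=[-3.2537]
Step 4: x=[7.6664] v=[-3.7587]
Step 5: x=[6.8964] v=[-3.8502]
Step 6: x=[6.1928] v=[-3.5182]
Step 7: x=[5.6330] v=[-2.7992]
Step 8: x=[5.2785] v=[-1.7723]
Step 9: x=[5.1684] v=[-0.5505]
Step 10: x=[5.3148] v=[0.7319]
First v>=0 after going negative at step 10, time=2.0000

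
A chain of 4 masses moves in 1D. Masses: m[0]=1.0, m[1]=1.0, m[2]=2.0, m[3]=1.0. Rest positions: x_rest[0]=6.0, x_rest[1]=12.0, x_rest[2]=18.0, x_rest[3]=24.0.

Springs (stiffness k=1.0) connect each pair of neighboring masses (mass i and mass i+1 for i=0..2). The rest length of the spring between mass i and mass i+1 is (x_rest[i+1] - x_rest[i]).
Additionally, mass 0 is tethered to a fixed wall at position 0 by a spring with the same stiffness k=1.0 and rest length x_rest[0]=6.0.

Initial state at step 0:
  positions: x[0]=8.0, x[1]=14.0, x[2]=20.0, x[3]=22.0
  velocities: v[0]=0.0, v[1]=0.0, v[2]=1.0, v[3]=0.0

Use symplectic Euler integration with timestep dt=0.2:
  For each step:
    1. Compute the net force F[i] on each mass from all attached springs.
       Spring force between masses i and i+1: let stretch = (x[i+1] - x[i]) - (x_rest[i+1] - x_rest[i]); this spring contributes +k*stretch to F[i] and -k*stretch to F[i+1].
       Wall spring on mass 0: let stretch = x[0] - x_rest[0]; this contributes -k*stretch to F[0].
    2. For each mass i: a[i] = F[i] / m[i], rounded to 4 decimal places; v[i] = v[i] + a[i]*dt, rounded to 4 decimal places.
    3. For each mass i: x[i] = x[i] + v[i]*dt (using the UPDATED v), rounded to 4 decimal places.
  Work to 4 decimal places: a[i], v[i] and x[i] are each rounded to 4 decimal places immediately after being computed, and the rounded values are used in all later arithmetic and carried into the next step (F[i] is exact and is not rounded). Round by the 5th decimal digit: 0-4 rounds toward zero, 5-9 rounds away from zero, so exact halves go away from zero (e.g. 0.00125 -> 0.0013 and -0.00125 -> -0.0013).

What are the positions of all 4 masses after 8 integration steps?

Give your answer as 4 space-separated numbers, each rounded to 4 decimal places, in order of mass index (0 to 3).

Answer: 6.2176 13.5317 19.2955 26.5433

Derivation:
Step 0: x=[8.0000 14.0000 20.0000 22.0000] v=[0.0000 0.0000 1.0000 0.0000]
Step 1: x=[7.9200 14.0000 20.1200 22.1600] v=[-0.4000 0.0000 0.6000 0.8000]
Step 2: x=[7.7664 14.0016 20.1584 22.4784] v=[-0.7680 0.0080 0.1920 1.5920]
Step 3: x=[7.5516 14.0001 20.1201 22.9440] v=[-1.0742 -0.0077 -0.1917 2.3280]
Step 4: x=[7.2926 13.9854 20.0158 23.5366] v=[-1.2948 -0.0734 -0.5213 2.9632]
Step 5: x=[7.0096 13.9442 19.8613 24.2284] v=[-1.4148 -0.2059 -0.7723 3.4590]
Step 6: x=[6.7236 13.8623 19.6758 24.9855] v=[-1.4298 -0.4094 -0.9273 3.7856]
Step 7: x=[6.4542 13.7274 19.4803 25.7702] v=[-1.3468 -0.6744 -0.9777 3.9237]
Step 8: x=[6.2176 13.5317 19.2955 26.5433] v=[-1.1830 -0.9785 -0.9240 3.8657]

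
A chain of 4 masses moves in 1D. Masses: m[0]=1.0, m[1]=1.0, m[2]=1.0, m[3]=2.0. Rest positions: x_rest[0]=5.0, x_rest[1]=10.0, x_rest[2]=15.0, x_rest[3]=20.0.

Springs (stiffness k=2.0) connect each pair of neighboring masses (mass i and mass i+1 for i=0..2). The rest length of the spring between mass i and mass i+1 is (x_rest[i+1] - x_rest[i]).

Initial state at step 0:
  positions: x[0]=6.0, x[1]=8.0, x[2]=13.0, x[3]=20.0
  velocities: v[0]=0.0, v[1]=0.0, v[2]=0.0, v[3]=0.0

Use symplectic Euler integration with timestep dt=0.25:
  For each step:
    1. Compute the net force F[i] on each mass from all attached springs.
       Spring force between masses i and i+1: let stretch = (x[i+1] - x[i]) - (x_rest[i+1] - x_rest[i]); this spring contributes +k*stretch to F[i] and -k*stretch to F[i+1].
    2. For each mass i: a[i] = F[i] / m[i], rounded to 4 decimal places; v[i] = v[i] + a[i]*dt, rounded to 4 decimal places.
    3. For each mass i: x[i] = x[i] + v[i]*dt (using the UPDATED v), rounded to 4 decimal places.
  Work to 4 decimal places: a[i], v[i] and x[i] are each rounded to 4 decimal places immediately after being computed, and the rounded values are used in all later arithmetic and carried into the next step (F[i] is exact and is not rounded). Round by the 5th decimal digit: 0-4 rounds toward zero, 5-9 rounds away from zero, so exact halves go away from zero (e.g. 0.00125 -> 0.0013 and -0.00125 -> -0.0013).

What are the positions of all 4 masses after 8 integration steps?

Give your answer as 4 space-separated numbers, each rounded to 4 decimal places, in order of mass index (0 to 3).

Answer: 3.5678 9.8370 15.7438 18.9256

Derivation:
Step 0: x=[6.0000 8.0000 13.0000 20.0000] v=[0.0000 0.0000 0.0000 0.0000]
Step 1: x=[5.6250 8.3750 13.2500 19.8750] v=[-1.5000 1.5000 1.0000 -0.5000]
Step 2: x=[4.9688 9.0156 13.7188 19.6484] v=[-2.6250 2.5625 1.8750 -0.9063]
Step 3: x=[4.1934 9.7383 14.3409 19.3637] v=[-3.1016 2.8907 2.4882 -1.1387]
Step 4: x=[3.4861 10.3432 15.0155 19.0776] v=[-2.8292 2.4196 2.6983 -1.1444]
Step 5: x=[3.0109 10.6750 15.6138 18.8501] v=[-1.9007 1.3272 2.3932 -0.9099]
Step 6: x=[2.8687 10.6661 15.9993 18.7329] v=[-0.5687 -0.0355 1.5420 -0.4690]
Step 7: x=[3.0762 10.3492 16.0599 18.7573] v=[0.8300 -1.2676 0.2422 0.0976]
Step 8: x=[3.5678 9.8370 15.7438 18.9256] v=[1.9665 -2.0488 -1.2645 0.6733]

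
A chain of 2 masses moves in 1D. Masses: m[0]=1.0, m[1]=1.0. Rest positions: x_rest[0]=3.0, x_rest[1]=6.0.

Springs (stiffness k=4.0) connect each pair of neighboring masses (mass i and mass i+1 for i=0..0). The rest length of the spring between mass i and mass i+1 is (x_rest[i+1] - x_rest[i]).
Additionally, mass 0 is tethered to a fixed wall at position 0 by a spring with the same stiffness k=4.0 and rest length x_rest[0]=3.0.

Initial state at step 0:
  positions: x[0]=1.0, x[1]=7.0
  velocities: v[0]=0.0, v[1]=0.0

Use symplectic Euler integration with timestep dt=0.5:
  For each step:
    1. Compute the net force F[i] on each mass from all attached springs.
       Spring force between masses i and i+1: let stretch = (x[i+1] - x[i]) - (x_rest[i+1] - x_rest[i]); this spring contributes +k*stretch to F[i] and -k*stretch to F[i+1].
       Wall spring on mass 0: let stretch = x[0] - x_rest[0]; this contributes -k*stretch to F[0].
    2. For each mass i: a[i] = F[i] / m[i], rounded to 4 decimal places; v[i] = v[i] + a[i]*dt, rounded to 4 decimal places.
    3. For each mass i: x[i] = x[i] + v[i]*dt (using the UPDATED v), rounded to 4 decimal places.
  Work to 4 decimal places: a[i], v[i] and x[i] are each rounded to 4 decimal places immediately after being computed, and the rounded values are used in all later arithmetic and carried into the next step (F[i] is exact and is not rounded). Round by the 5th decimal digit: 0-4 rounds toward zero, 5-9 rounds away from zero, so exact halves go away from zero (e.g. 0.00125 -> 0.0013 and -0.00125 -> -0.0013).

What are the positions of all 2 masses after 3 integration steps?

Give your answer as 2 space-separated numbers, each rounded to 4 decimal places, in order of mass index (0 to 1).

Answer: 0.0000 8.0000

Derivation:
Step 0: x=[1.0000 7.0000] v=[0.0000 0.0000]
Step 1: x=[6.0000 4.0000] v=[10.0000 -6.0000]
Step 2: x=[3.0000 6.0000] v=[-6.0000 4.0000]
Step 3: x=[0.0000 8.0000] v=[-6.0000 4.0000]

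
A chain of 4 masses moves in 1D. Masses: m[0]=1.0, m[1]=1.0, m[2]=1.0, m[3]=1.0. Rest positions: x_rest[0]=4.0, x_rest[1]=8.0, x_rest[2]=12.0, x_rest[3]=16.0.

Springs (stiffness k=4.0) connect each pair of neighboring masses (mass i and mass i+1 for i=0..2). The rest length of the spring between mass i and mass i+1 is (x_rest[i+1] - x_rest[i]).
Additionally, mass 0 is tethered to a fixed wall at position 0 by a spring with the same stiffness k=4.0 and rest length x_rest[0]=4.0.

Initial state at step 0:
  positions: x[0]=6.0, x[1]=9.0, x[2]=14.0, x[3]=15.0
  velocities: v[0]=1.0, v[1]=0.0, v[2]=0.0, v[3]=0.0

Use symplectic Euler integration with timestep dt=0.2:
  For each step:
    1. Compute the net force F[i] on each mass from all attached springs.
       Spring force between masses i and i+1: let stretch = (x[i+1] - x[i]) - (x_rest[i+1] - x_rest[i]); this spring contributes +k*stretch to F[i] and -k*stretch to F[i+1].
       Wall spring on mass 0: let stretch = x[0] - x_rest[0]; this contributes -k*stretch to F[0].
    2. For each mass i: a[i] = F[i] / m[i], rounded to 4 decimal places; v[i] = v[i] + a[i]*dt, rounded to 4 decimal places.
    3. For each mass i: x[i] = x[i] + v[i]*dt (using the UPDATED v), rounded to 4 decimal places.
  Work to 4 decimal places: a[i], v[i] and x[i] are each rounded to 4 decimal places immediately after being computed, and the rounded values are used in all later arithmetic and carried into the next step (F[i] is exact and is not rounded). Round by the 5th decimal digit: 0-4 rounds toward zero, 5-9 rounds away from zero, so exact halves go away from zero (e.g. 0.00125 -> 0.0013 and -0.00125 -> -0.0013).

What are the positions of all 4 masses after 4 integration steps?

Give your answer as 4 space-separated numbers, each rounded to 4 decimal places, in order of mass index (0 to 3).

Step 0: x=[6.0000 9.0000 14.0000 15.0000] v=[1.0000 0.0000 0.0000 0.0000]
Step 1: x=[5.7200 9.3200 13.3600 15.4800] v=[-1.4000 1.6000 -3.2000 2.4000]
Step 2: x=[5.1008 9.7104 12.4128 16.2608] v=[-3.0960 1.9520 -4.7360 3.9040]
Step 3: x=[4.4030 9.7956 11.6489 17.0659] v=[-3.4890 0.4262 -3.8195 4.0256]
Step 4: x=[3.8635 9.3146 11.4552 17.6443] v=[-2.6973 -2.4052 -0.9685 2.8920]

Answer: 3.8635 9.3146 11.4552 17.6443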